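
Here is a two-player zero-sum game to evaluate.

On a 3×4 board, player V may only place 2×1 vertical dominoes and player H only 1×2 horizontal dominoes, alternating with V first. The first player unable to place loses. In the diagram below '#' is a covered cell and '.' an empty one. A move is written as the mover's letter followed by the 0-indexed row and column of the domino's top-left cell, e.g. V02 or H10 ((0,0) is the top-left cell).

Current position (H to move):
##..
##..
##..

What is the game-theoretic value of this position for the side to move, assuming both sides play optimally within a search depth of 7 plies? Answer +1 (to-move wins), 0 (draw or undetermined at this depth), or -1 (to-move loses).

value(##../##../##.., H) = +1

ply 1, H at ##../##../##.. | H02=-1→####/##../##..; H12=+1→##../####/##..*; H22=-1→##../##../####
ply 2: ##../####/##.. is terminal -1 (V); from ##../##../##.. depth 7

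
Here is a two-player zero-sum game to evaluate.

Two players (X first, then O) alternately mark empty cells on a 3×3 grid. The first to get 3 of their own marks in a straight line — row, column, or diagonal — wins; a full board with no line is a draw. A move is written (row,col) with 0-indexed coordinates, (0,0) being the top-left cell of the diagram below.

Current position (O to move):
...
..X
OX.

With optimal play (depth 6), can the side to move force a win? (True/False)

[.../..X/OX.] O move#1: (0,0):+1/O../..X/OX.*, (0,1):+0/.O./..X/OX., (0,2):-1/..O/..X/OX., (1,0):-1/.../O.X/OX., (1,1):+0/.../.OX/OX., (2,2):-1/.../..X/OXO
[O../..X/OX.] X move#2: (0,1):-1/OX./..X/OX.*, (0,2):-1/O.X/..X/OX., (1,0):-1/O../X.X/OX., (1,1):-1/O../.XX/OX., (2,2):-1/O../..X/OXX
[OX./..X/OX.] O move#3: (0,2):-1/OXO/..X/OX., (1,0):+1/OX./O.X/OX.*, (1,1):+1/OX./.OX/OX., (2,2):-1/OX./..X/OXO
[OX./O.X/OX.] end (terminal -1, X#4); searched .../..X/OX. to 6

O winning at [.../..X/OX.]: True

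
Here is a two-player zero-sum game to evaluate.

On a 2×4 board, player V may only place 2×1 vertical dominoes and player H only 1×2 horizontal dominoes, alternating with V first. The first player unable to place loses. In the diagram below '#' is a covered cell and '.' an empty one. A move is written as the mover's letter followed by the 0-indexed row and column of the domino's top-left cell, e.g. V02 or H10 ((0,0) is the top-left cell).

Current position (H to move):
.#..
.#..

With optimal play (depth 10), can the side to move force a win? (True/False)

[.#../.#..] H move#1: H02:+1/.###/.#..*, H12:+1/.#../.###
[.###/.#..] V move#2: V00:-1/####/##..*
[####/##..] H move#3: H12:+1/####/####*
[####/####] end (terminal -1, V#4); searched .#../.#.. to 10

H winning at [.#../.#..]: True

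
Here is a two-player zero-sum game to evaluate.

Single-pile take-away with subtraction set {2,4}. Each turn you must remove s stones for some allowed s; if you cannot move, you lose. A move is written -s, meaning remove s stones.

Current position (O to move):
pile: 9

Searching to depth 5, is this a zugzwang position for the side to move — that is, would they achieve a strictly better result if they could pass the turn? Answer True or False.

zugzwang(9, O) = False

p1 O@[9]: -2[7]+1* -4[5]-1
p2 X@[7]: -2[5]-1* -4[3]-1
p3 O@[5]: -2[3]-1 -4[1]+1*
p4 X@[1] terminal -1; root [9] d5
if O skipped the turn, X would face:
~ p1 X@[9]: -2[7]+1* -4[5]-1
~ p2 O@[7]: -2[5]-1* -4[3]-1
~ p3 X@[5]: -2[3]-1 -4[1]+1*
~ p4 O@[1] terminal -1; root [9] d5
compare (O): move=+1 vs pass=-1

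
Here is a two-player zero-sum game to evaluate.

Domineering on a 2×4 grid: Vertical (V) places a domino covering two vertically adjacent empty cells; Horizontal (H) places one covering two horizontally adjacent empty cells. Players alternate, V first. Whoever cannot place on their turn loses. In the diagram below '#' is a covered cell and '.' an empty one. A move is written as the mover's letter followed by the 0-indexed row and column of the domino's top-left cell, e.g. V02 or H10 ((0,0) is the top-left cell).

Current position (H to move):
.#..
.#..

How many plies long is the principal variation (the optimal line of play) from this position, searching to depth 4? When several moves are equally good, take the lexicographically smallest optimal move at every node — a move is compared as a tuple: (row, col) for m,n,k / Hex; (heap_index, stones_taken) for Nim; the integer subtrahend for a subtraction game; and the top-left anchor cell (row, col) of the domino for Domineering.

PV length from [.#../.#..]: 3 plies

ply 1, H at .#../.#.. | H02=+1→.###/.#..*; H12=+1→.#../.###
ply 2, V at .###/.#.. | V00=-1→####/##..*
ply 3, H at ####/##.. | H12=+1→####/####*
ply 4: ####/#### is terminal -1 (V); from .#../.#.. depth 4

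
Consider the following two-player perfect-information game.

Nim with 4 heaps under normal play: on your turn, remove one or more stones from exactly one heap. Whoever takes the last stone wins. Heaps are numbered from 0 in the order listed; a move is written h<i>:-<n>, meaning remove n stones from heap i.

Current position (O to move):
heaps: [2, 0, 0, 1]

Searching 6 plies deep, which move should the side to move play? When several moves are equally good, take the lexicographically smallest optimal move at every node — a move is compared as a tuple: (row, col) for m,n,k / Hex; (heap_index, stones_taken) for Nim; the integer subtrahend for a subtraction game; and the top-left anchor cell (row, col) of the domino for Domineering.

ply 1, O at (2,0,0,1) | h0:-1=+1→(1,0,0,1)*; h0:-2=-1→(0,0,0,1); h3:-1=-1→(2,0,0,0)
ply 2, X at (1,0,0,1) | h0:-1=-1→(0,0,0,1)*; h3:-1=-1→(1,0,0,0)
ply 3, O at (0,0,0,1) | h3:-1=+1→(0,0,0,0)*
ply 4: (0,0,0,0) is terminal -1 (X); from (2,0,0,1) depth 6

O's best at [(2,0,0,1)]: h0:-1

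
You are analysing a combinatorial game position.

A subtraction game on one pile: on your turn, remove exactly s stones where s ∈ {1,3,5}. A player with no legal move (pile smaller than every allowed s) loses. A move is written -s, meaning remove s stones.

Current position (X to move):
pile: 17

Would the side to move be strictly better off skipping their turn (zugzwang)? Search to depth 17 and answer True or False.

ply 1, X at 17 | -1=+1→16*; -3=+1→14; -5=+1→12
ply 2, O at 16 | -1=-1→15*; -3=-1→13; -5=-1→11
ply 3, X at 15 | -1=+1→14*; -3=+1→12; -5=+1→10
ply 4, O at 14 | -1=-1→13*; -3=-1→11; -5=-1→9
ply 5, X at 13 | -1=+1→12*; -3=+1→10; -5=+1→8
ply 6, O at 12 | -1=-1→11*; -3=-1→9; -5=-1→7
ply 7, X at 11 | -1=+1→10*; -3=+1→8; -5=+1→6
ply 8, O at 10 | -1=-1→9*; -3=-1→7; -5=-1→5
ply 9, X at 9 | -1=+1→8*; -3=+1→6; -5=+1→4
ply 10, O at 8 | -1=-1→7*; -3=-1→5; -5=-1→3
ply 11, X at 7 | -1=+1→6*; -3=+1→4; -5=+1→2
ply 12, O at 6 | -1=-1→5*; -3=-1→3; -5=-1→1
ply 13, X at 5 | -1=+1→4*; -3=+1→2; -5=+1→0
ply 14, O at 4 | -1=-1→3*; -3=-1→1
ply 15, X at 3 | -1=+1→2*; -3=+1→0
ply 16, O at 2 | -1=-1→1*
ply 17, X at 1 | -1=+1→0*
ply 18: 0 is terminal -1 (O); from 17 depth 17
pass branch (O moves first from the same position):
  | ply 1, O at 17 | -1=+1→16*; -3=+1→14; -5=+1→12
  | ply 2, X at 16 | -1=-1→15*; -3=-1→13; -5=-1→11
  | ply 3, O at 15 | -1=+1→14*; -3=+1→12; -5=+1→10
  | ply 4, X at 14 | -1=-1→13*; -3=-1→11; -5=-1→9
  | ply 5, O at 13 | -1=+1→12*; -3=+1→10; -5=+1→8
  | ply 6, X at 12 | -1=-1→11*; -3=-1→9; -5=-1→7
  | ply 7, O at 11 | -1=+1→10*; -3=+1→8; -5=+1→6
  | ply 8, X at 10 | -1=-1→9*; -3=-1→7; -5=-1→5
  | ply 9, O at 9 | -1=+1→8*; -3=+1→6; -5=+1→4
  | ply 10, X at 8 | -1=-1→7*; -3=-1→5; -5=-1→3
  | ply 11, O at 7 | -1=+1→6*; -3=+1→4; -5=+1→2
  | ply 12, X at 6 | -1=-1→5*; -3=-1→3; -5=-1→1
  | ply 13, O at 5 | -1=+1→4*; -3=+1→2; -5=+1→0
  | ply 14, X at 4 | -1=-1→3*; -3=-1→1
  | ply 15, O at 3 | -1=+1→2*; -3=+1→0
  | ply 16, X at 2 | -1=-1→1*
  | ply 17, O at 1 | -1=+1→0*
  | ply 18: 0 is terminal -1 (X); from 17 depth 17
X moving scores +1; X passing scores -1

zugzwang(17, X) = False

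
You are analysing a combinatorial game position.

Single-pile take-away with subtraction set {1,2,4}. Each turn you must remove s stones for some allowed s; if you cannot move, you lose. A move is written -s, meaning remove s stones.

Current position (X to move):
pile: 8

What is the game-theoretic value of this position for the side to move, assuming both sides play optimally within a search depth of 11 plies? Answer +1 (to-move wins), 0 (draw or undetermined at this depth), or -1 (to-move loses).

value(8, X) = +1

[8] X move#1: -1:-1/7, -2:+1/6*, -4:-1/4
[6] O move#2: -1:-1/5*, -2:-1/4, -4:-1/2
[5] X move#3: -1:-1/4, -2:+1/3*, -4:-1/1
[3] O move#4: -1:-1/2*, -2:-1/1
[2] X move#5: -1:-1/1, -2:+1/0*
[0] end (terminal -1, O#6); searched 8 to 11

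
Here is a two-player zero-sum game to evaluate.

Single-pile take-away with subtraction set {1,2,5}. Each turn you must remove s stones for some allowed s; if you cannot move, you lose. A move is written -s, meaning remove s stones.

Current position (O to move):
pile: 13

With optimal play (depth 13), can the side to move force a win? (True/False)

p1 O@[13]: -1[12]+1* -2[11]-1 -5[8]-1
p2 X@[12]: -1[11]-1* -2[10]-1 -5[7]-1
p3 O@[11]: -1[10]-1 -2[9]+1* -5[6]+1
p4 X@[9]: -1[8]-1* -2[7]-1 -5[4]-1
p5 O@[8]: -1[7]-1 -2[6]+1* -5[3]+1
p6 X@[6]: -1[5]-1* -2[4]-1 -5[1]-1
p7 O@[5]: -1[4]-1 -2[3]+1* -5[0]+1
p8 X@[3]: -1[2]-1* -2[1]-1
p9 O@[2]: -1[1]-1 -2[0]+1*
p10 X@[0] terminal -1; root [13] d13

O winning at [13]: True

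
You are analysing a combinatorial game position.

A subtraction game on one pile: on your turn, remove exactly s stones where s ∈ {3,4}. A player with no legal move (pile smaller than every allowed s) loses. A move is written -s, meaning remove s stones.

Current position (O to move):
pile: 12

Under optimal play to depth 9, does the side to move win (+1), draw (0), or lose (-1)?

value(12, O) = +1

ply 1, O at 12 | -3=+1→9*; -4=+1→8
ply 2, X at 9 | -3=-1→6*; -4=-1→5
ply 3, O at 6 | -3=-1→3; -4=+1→2*
ply 4: 2 is terminal -1 (X); from 12 depth 9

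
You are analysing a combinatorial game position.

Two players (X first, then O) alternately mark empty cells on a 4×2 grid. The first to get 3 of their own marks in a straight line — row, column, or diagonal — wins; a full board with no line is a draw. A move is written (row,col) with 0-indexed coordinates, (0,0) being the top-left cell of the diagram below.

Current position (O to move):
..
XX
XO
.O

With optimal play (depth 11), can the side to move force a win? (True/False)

O winning at [../XX/XO/.O]: False

ply 1, O at ../XX/XO/.O | (0,0)=-1→O./XX/XO/.O*; (0,1)=-1→.O/XX/XO/.O; (3,0)=-1→../XX/XO/OO
ply 2, X at O./XX/XO/.O | (0,1)=+0→OX/XX/XO/.O; (3,0)=+1→O./XX/XO/XO*
ply 3: O./XX/XO/XO is terminal -1 (O); from ../XX/XO/.O depth 11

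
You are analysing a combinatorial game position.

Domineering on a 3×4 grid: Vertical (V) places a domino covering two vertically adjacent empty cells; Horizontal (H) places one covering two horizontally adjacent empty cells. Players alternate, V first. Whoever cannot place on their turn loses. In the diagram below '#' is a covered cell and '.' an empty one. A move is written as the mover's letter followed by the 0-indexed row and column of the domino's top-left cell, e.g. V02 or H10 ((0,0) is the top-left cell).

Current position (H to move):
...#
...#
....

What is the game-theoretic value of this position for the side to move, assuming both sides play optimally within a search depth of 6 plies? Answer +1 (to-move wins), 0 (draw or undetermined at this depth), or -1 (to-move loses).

value(...#/...#/...., H) = +1

[...#/...#/....] H move#1: H00:-1/##.#/...#/...., H01:-1/.###/...#/...., H10:+1/...#/##.#/....*, H11:+1/...#/.###/...., H20:-1/...#/...#/##.., H21:-1/...#/...#/.##., H22:-1/...#/...#/..##
[...#/##.#/....] V move#2: V02:-1/..##/####/....*, V12:-1/...#/####/..#.
[..##/####/....] H move#3: H00:+1/####/####/....*, H20:+1/..##/####/##.., H21:+1/..##/####/.##., H22:+1/..##/####/..##
[####/####/....] end (terminal -1, V#4); searched ...#/...#/.... to 6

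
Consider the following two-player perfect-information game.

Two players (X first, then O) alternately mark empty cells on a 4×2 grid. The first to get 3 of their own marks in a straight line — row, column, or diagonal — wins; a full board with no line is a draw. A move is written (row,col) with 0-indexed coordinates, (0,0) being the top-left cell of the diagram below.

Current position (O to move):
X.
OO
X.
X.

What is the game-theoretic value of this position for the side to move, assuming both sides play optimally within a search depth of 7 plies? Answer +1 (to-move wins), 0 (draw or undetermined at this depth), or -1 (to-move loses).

value(X./OO/X./X., O) = +1

ply 1, O at X./OO/X./X. | (0,1)=+0→XO/OO/X./X.; (2,1)=+1→X./OO/XO/X.*; (3,1)=+0→X./OO/X./XO
ply 2, X at X./OO/XO/X. | (0,1)=-1→XX/OO/XO/X.*; (3,1)=-1→X./OO/XO/XX
ply 3, O at XX/OO/XO/X. | (3,1)=+1→XX/OO/XO/XO*
ply 4: XX/OO/XO/XO is terminal -1 (X); from X./OO/X./X. depth 7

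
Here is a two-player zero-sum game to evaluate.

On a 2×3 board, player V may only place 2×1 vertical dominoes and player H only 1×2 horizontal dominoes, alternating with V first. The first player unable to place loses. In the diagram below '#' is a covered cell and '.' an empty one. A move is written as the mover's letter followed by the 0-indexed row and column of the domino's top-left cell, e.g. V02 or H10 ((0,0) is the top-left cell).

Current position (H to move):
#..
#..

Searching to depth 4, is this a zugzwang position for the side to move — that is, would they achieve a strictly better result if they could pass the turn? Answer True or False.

[#../#..] H move#1: H01:+1/###/#..*, H11:+1/#../###
[###/#..] end (terminal -1, V#2); searched #../#.. to 4
if H skipped the turn, V would face:
~ [#../#..] V move#1: V01:+1/##./##.*, V02:+1/#.#/#.#
~ [##./##.] end (terminal -1, H#2); searched #../#.. to 4
compare (H): move=+1 vs pass=-1

zugzwang(#../#.., H) = False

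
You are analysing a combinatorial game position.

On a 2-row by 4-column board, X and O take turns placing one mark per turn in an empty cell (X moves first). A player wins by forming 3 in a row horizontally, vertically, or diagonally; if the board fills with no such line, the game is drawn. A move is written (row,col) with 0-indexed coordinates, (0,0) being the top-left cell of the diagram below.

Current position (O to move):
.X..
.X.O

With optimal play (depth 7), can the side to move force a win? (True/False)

p1 O@[.X../.X.O]: (0,0)[OX../.X.O]+0* (0,2)[.XO./.X.O]+0 (0,3)[.X.O/.X.O]+0 (1,0)[.X../OX.O]-1 (1,2)[.X../.XOO]-1
p2 X@[OX../.X.O]: (0,2)[OXX./.X.O]+0* (0,3)[OX.X/.X.O]+0 (1,0)[OX../XX.O]+0 (1,2)[OX../.XXO]+0
p3 O@[OXX./.X.O]: (0,3)[OXXO/.X.O]+0* (1,0)[OXX./OX.O]-1 (1,2)[OXX./.XOO]-1
p4 X@[OXXO/.X.O]: (1,0)[OXXO/XX.O]+0* (1,2)[OXXO/.XXO]+0
p5 O@[OXXO/XX.O]: (1,2)[OXXO/XXOO]+0*
p6 X@[OXXO/XXOO] terminal +0; root [.X../.X.O] d7

O winning at [.X../.X.O]: False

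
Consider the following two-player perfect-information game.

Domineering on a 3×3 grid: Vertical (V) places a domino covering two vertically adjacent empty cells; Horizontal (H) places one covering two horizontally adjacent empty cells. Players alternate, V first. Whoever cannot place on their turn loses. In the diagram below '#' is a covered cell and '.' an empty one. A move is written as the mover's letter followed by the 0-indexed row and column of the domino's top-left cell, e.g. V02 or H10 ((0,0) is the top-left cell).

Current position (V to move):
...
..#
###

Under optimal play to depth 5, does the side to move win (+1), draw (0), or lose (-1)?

value(.../..#/###, V) = +1

p1 V@[.../..#/###]: V00[#../#.#/###]-1 V01[.#./.##/###]+1*
p2 H@[.#./.##/###] terminal -1; root [.../..#/###] d5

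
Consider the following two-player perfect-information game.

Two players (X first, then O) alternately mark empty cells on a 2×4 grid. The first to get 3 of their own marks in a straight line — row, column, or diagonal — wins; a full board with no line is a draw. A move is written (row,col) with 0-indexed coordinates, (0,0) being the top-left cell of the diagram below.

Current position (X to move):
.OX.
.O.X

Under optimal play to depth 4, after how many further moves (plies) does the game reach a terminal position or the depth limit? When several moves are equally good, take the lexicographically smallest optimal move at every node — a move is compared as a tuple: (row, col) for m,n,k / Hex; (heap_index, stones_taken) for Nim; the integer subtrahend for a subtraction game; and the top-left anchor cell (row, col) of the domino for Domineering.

p1 X@[.OX./.O.X]: (0,0)[XOX./.O.X]+0* (0,3)[.OXX/.O.X]+0 (1,0)[.OX./XO.X]+0 (1,2)[.OX./.OXX]+0
p2 O@[XOX./.O.X]: (0,3)[XOXO/.O.X]+0* (1,0)[XOX./OO.X]+0 (1,2)[XOX./.OOX]+0
p3 X@[XOXO/.O.X]: (1,0)[XOXO/XO.X]+0* (1,2)[XOXO/.OXX]+0
p4 O@[XOXO/XO.X]: (1,2)[XOXO/XOOX]+0*
p5 X@[XOXO/XOOX] terminal +0; root [.OX./.O.X] d4

PV length from [.OX./.O.X]: 4 plies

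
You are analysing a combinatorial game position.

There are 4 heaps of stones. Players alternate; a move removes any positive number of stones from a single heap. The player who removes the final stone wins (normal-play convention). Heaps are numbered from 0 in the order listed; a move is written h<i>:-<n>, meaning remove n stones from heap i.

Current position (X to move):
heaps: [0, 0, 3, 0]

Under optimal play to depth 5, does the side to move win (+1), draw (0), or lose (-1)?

p1 X@[(0,0,3,0)]: h2:-1[(0,0,2,0)]-1 h2:-2[(0,0,1,0)]-1 h2:-3[(0,0,0,0)]+1*
p2 O@[(0,0,0,0)] terminal -1; root [(0,0,3,0)] d5

value((0,0,3,0), X) = +1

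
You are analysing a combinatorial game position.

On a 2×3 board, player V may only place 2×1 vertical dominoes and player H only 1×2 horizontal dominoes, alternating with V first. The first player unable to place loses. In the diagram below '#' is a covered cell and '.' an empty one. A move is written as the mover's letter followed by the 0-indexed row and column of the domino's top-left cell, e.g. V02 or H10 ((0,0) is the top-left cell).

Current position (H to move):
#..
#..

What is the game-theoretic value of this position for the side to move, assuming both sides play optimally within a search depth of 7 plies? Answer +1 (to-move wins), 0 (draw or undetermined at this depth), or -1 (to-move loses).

[#../#..] H move#1: H01:+1/###/#..*, H11:+1/#../###
[###/#..] end (terminal -1, V#2); searched #../#.. to 7

value(#../#.., H) = +1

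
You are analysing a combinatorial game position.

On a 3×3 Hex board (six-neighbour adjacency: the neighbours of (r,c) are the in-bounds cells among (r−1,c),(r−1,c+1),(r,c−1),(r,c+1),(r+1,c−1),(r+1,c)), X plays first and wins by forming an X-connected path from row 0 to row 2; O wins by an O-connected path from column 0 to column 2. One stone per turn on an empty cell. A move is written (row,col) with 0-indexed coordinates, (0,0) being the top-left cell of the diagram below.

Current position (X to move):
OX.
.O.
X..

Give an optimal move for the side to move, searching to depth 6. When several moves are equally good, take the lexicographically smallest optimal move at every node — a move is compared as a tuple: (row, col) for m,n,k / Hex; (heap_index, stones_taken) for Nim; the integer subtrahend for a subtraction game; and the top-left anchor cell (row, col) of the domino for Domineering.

ply 1, X at OX./.O./X.. | (0,2)=+1→OXX/.O./X..*; (1,0)=+1→OX./XO./X..; (1,2)=+1→OX./.OX/X..; (2,1)=-1→OX./.O./XX.; (2,2)=-1→OX./.O./X.X
ply 2, O at OXX/.O./X.. | (1,0)=-1→OXX/OO./X..*; (1,2)=-1→OXX/.OO/X..; (2,1)=-1→OXX/.O./XO.; (2,2)=-1→OXX/.O./X.O
ply 3, X at OXX/OO./X.. | (1,2)=+1→OXX/OOX/X..*; (2,1)=-1→OXX/OO./XX.; (2,2)=-1→OXX/OO./X.X
ply 4, O at OXX/OOX/X.. | (2,1)=-1→OXX/OOX/XO.*; (2,2)=-1→OXX/OOX/X.O
ply 5, X at OXX/OOX/XO. | (2,2)=+1→OXX/OOX/XOX*
ply 6: OXX/OOX/XOX is terminal -1 (O); from OX./.O./X.. depth 6

X's best at [OX./.O./X..]: (0,2)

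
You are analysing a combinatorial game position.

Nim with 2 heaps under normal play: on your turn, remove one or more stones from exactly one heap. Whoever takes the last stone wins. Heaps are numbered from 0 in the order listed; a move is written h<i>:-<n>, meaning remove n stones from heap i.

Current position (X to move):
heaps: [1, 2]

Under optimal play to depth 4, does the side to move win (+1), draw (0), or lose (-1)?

value((1,2), X) = +1

ply 1, X at (1,2) | h0:-1=-1→(0,2); h1:-1=+1→(1,1)*; h1:-2=-1→(1,0)
ply 2, O at (1,1) | h0:-1=-1→(0,1)*; h1:-1=-1→(1,0)
ply 3, X at (0,1) | h1:-1=+1→(0,0)*
ply 4: (0,0) is terminal -1 (O); from (1,2) depth 4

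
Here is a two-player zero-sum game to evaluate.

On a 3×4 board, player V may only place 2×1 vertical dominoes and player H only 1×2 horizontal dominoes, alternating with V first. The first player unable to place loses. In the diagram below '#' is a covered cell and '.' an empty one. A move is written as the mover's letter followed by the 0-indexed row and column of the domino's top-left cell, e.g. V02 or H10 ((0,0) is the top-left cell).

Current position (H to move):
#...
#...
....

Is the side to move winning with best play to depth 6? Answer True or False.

ply 1, H at #.../#.../.... | H01=-1→###./#.../....; H02=-1→#.##/#.../....; H11=+1→#.../###./....*; H12=+1→#.../#.##/....; H20=-1→#.../#.../##..; H21=-1→#.../#.../.##.; H22=-1→#.../#.../..##
ply 2, V at #.../###./.... | V03=-1→#..#/####/....*; V13=-1→#.../####/...#
ply 3, H at #..#/####/.... | H01=+1→####/####/....*; H20=+1→#..#/####/##..; H21=+1→#..#/####/.##.; H22=+1→#..#/####/..##
ply 4: ####/####/.... is terminal -1 (V); from #.../#.../.... depth 6

H winning at [#.../#.../....]: True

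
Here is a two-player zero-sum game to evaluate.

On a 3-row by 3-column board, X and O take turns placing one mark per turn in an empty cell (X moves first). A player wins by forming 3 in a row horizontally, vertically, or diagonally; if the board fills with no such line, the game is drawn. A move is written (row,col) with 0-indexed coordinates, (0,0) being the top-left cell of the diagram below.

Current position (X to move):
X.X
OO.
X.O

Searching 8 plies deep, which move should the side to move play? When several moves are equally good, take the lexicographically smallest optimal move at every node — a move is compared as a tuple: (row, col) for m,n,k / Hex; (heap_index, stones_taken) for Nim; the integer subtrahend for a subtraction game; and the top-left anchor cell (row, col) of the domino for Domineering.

[X.X/OO./X.O] X move#1: (0,1):+1/XXX/OO./X.O*, (1,2):+0/X.X/OOX/X.O, (2,1):-1/X.X/OO./XXO
[XXX/OO./X.O] end (terminal -1, O#2); searched X.X/OO./X.O to 8

X's best at [X.X/OO./X.O]: (0,1)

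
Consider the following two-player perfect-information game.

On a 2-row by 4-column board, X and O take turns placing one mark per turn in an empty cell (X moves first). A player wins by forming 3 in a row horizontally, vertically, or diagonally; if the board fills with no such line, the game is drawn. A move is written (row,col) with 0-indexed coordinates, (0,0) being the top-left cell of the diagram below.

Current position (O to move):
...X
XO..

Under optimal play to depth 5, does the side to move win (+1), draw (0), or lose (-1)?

value(...X/XO.., O) = 0

p1 O@[...X/XO..]: (0,0)[O..X/XO..]+0* (0,1)[.O.X/XO..]+0 (0,2)[..OX/XO..]+0 (1,2)[...X/XOO.]+0 (1,3)[...X/XO.O]+0
p2 X@[O..X/XO..]: (0,1)[OX.X/XO..]+0* (0,2)[O.XX/XO..]+0 (1,2)[O..X/XOX.]+0 (1,3)[O..X/XO.X]+0
p3 O@[OX.X/XO..]: (0,2)[OXOX/XO..]+0* (1,2)[OX.X/XOO.]-1 (1,3)[OX.X/XO.O]-1
p4 X@[OXOX/XO..]: (1,2)[OXOX/XOX.]+0* (1,3)[OXOX/XO.X]+0
p5 O@[OXOX/XOX.]: (1,3)[OXOX/XOXO]+0*
p6 X@[OXOX/XOXO] terminal +0; root [...X/XO..] d5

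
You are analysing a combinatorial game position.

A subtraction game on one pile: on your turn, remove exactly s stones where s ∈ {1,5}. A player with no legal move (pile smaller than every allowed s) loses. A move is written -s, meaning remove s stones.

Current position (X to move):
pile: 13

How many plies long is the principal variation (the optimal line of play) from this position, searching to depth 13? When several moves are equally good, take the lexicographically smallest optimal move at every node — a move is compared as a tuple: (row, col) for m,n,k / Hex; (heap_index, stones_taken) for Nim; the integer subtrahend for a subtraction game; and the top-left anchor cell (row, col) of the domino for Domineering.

[13] X move#1: -1:+1/12*, -5:+1/8
[12] O move#2: -1:-1/11*, -5:-1/7
[11] X move#3: -1:+1/10*, -5:+1/6
[10] O move#4: -1:-1/9*, -5:-1/5
[9] X move#5: -1:+1/8*, -5:+1/4
[8] O move#6: -1:-1/7*, -5:-1/3
[7] X move#7: -1:+1/6*, -5:+1/2
[6] O move#8: -1:-1/5*, -5:-1/1
[5] X move#9: -1:+1/4*, -5:+1/0
[4] O move#10: -1:-1/3*
[3] X move#11: -1:+1/2*
[2] O move#12: -1:-1/1*
[1] X move#13: -1:+1/0*
[0] end (terminal -1, O#14); searched 13 to 13

PV length from [13]: 13 plies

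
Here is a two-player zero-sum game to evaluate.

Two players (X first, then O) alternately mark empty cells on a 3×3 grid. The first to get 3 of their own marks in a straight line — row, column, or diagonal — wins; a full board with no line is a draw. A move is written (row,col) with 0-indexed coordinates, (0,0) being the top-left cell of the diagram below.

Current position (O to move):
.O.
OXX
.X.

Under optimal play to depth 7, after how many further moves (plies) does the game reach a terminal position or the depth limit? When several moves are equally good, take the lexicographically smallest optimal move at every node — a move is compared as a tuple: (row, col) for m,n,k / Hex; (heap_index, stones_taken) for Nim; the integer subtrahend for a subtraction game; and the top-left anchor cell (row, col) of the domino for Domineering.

p1 O@[.O./OXX/.X.]: (0,0)[OO./OXX/.X.]+1* (0,2)[.OO/OXX/.X.]+0 (2,0)[.O./OXX/OX.]+0 (2,2)[.O./OXX/.XO]+0
p2 X@[OO./OXX/.X.]: (0,2)[OOX/OXX/.X.]-1* (2,0)[OO./OXX/XX.]-1 (2,2)[OO./OXX/.XX]-1
p3 O@[OOX/OXX/.X.]: (2,0)[OOX/OXX/OX.]+1* (2,2)[OOX/OXX/.XO]-1
p4 X@[OOX/OXX/OX.] terminal -1; root [.O./OXX/.X.] d7

PV length from [.O./OXX/.X.]: 3 plies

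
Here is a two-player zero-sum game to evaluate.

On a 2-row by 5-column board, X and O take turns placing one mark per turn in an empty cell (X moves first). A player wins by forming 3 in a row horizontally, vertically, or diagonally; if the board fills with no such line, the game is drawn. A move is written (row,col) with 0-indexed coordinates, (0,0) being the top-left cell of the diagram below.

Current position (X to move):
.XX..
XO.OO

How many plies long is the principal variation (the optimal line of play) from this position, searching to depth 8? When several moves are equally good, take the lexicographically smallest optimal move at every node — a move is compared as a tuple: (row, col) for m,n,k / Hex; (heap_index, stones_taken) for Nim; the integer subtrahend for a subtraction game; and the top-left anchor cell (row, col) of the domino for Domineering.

p1 X@[.XX../XO.OO]: (0,0)[XXX../XO.OO]+1* (0,3)[.XXX./XO.OO]+1 (0,4)[.XX.X/XO.OO]-1 (1,2)[.XX../XOXOO]+1
p2 O@[XXX../XO.OO] terminal -1; root [.XX../XO.OO] d8

PV length from [.XX../XO.OO]: 1 ply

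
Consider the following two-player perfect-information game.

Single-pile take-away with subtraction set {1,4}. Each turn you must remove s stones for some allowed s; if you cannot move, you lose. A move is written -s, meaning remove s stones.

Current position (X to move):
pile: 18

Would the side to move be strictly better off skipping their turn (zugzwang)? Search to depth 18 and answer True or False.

[18] X move#1: -1:+1/17*, -4:-1/14
[17] O move#2: -1:-1/16*, -4:-1/13
[16] X move#3: -1:+1/15*, -4:+1/12
[15] O move#4: -1:-1/14*, -4:-1/11
[14] X move#5: -1:-1/13, -4:+1/10*
[10] O move#6: -1:-1/9*, -4:-1/6
[9] X move#7: -1:-1/8, -4:+1/5*
[5] O move#8: -1:-1/4*, -4:-1/1
[4] X move#9: -1:-1/3, -4:+1/0*
[0] end (terminal -1, O#10); searched 18 to 18
pass branch (O moves first from the same position):
  | [18] O move#1: -1:+1/17*, -4:-1/14
  | [17] X move#2: -1:-1/16*, -4:-1/13
  | [16] O move#3: -1:+1/15*, -4:+1/12
  | [15] X move#4: -1:-1/14*, -4:-1/11
  | [14] O move#5: -1:-1/13, -4:+1/10*
  | [10] X move#6: -1:-1/9*, -4:-1/6
  | [9] O move#7: -1:-1/8, -4:+1/5*
  | [5] X move#8: -1:-1/4*, -4:-1/1
  | [4] O move#9: -1:-1/3, -4:+1/0*
  | [0] end (terminal -1, X#10); searched 18 to 18
X moving scores +1; X passing scores -1

zugzwang(18, X) = False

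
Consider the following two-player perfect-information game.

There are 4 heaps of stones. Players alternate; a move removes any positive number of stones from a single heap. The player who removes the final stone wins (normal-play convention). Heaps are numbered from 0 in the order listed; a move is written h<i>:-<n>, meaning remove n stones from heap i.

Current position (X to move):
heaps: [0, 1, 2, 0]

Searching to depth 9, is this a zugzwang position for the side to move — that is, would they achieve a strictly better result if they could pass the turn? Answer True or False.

ply 1, X at (0,1,2,0) | h1:-1=-1→(0,0,2,0); h2:-1=+1→(0,1,1,0)*; h2:-2=-1→(0,1,0,0)
ply 2, O at (0,1,1,0) | h1:-1=-1→(0,0,1,0)*; h2:-1=-1→(0,1,0,0)
ply 3, X at (0,0,1,0) | h2:-1=+1→(0,0,0,0)*
ply 4: (0,0,0,0) is terminal -1 (O); from (0,1,2,0) depth 9
if X skipped the turn, O would face:
~ ply 1, O at (0,1,2,0) | h1:-1=-1→(0,0,2,0); h2:-1=+1→(0,1,1,0)*; h2:-2=-1→(0,1,0,0)
~ ply 2, X at (0,1,1,0) | h1:-1=-1→(0,0,1,0)*; h2:-1=-1→(0,1,0,0)
~ ply 3, O at (0,0,1,0) | h2:-1=+1→(0,0,0,0)*
~ ply 4: (0,0,0,0) is terminal -1 (X); from (0,1,2,0) depth 9
compare (X): move=+1 vs pass=-1

zugzwang((0,1,2,0), X) = False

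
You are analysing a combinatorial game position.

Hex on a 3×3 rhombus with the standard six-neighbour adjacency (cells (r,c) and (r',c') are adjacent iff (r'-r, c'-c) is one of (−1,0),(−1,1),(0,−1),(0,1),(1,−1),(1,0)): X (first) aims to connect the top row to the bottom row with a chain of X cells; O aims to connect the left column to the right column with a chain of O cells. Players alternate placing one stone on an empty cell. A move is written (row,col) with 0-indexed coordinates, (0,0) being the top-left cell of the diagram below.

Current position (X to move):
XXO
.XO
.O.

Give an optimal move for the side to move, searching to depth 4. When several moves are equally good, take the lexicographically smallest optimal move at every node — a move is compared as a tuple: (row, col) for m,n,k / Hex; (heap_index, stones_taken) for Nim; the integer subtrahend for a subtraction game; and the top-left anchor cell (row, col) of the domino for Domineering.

X's best at [XXO/.XO/.O.]: (2,0)

p1 X@[XXO/.XO/.O.]: (1,0)[XXO/XXO/.O.]-1 (2,0)[XXO/.XO/XO.]+1* (2,2)[XXO/.XO/.OX]-1
p2 O@[XXO/.XO/XO.] terminal -1; root [XXO/.XO/.O.] d4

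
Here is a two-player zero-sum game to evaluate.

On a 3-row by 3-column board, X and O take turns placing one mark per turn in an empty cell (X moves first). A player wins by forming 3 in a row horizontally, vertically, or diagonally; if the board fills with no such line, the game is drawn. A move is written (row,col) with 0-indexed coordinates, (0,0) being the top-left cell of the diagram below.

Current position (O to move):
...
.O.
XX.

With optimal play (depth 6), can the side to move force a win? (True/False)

ply 1, O at .../.O./XX. | (0,0)=-1→O../.O./XX.; (0,1)=-1→.O./.O./XX.; (0,2)=-1→..O/.O./XX.; (1,0)=-1→.../OO./XX.; (1,2)=-1→.../.OO/XX.; (2,2)=+0→.../.O./XXO*
ply 2, X at .../.O./XXO | (0,0)=+0→X../.O./XXO*; (0,1)=-1→.X./.O./XXO; (0,2)=-1→..X/.O./XXO; (1,0)=-1→.../XO./XXO; (1,2)=-1→.../.OX/XXO
ply 3, O at X../.O./XXO | (0,1)=-1→XO./.O./XXO; (0,2)=-1→X.O/.O./XXO; (1,0)=+0→X../OO./XXO*; (1,2)=-1→X../.OO/XXO
ply 4, X at X../OO./XXO | (0,1)=-1→XX./OO./XXO; (0,2)=-1→X.X/OO./XXO; (1,2)=+0→X../OOX/XXO*
ply 5, O at X../OOX/XXO | (0,1)=+0→XO./OOX/XXO*; (0,2)=+0→X.O/OOX/XXO
ply 6, X at XO./OOX/XXO | (0,2)=+0→XOX/OOX/XXO*
ply 7: XOX/OOX/XXO is terminal +0 (O); from .../.O./XX. depth 6

O winning at [.../.O./XX.]: False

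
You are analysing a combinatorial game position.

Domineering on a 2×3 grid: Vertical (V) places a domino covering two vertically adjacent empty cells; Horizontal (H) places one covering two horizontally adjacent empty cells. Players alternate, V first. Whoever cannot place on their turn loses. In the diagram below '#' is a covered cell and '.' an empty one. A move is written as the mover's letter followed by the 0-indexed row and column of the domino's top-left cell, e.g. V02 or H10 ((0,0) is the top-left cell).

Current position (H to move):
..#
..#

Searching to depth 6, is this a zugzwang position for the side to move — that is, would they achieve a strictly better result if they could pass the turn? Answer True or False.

zugzwang(..#/..#, H) = False

p1 H@[..#/..#]: H00[###/..#]+1* H10[..#/###]+1
p2 V@[###/..#] terminal -1; root [..#/..#] d6
pass branch (V moves first from the same position):
  | p1 V@[..#/..#]: V00[#.#/#.#]+1* V01[.##/.##]+1
  | p2 H@[#.#/#.#] terminal -1; root [..#/..#] d6
H moving scores +1; H passing scores -1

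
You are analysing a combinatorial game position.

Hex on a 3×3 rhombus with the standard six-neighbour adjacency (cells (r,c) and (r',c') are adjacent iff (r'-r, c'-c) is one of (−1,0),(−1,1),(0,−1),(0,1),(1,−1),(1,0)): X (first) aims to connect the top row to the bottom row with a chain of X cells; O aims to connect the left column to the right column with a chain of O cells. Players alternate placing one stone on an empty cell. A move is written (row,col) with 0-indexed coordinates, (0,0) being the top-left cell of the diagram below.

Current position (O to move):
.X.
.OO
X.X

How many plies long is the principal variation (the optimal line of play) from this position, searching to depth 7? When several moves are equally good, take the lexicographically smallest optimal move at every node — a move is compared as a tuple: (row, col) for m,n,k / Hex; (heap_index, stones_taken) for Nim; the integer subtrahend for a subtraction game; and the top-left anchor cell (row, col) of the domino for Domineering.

ply 1, O at .X./.OO/X.X | (0,0)=-1→OX./.OO/X.X; (0,2)=-1→.XO/.OO/X.X; (1,0)=+1→.X./OOO/X.X*; (2,1)=-1→.X./.OO/XOX
ply 2: .X./OOO/X.X is terminal -1 (X); from .X./.OO/X.X depth 7

PV length from [.X./.OO/X.X]: 1 ply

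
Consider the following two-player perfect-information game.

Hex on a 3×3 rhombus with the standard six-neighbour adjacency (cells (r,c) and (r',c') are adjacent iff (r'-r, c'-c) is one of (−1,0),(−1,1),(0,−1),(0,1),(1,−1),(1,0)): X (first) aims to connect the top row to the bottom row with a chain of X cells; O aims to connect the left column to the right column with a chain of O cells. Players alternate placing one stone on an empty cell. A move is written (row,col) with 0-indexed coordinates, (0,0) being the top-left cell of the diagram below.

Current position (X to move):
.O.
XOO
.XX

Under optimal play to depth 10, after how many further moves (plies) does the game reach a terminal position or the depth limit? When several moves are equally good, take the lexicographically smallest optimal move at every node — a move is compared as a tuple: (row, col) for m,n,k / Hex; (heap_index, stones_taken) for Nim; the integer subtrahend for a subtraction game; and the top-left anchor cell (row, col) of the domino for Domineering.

PV length from [.O./XOO/.XX]: 2 plies

[.O./XOO/.XX] X move#1: (0,0):-1/XO./XOO/.XX*, (0,2):-1/.OX/XOO/.XX, (2,0):-1/.O./XOO/XXX
[XO./XOO/.XX] O move#2: (0,2):-1/XOO/XOO/.XX, (2,0):+1/XO./XOO/OXX*
[XO./XOO/OXX] end (terminal -1, X#3); searched .O./XOO/.XX to 10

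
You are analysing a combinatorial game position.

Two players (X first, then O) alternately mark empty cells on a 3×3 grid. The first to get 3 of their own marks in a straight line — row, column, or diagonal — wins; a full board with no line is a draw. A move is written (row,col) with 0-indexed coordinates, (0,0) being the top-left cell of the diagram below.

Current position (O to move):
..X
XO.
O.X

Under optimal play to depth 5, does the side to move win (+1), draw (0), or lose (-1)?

value(..X/XO./O.X, O) = 0

p1 O@[..X/XO./O.X]: (0,0)[O.X/XO./O.X]-1 (0,1)[.OX/XO./O.X]-1 (1,2)[..X/XOO/O.X]+0* (2,1)[..X/XO./OOX]-1
p2 X@[..X/XOO/O.X]: (0,0)[X.X/XOO/O.X]+0* (0,1)[.XX/XOO/O.X]+0 (2,1)[..X/XOO/OXX]+0
p3 O@[X.X/XOO/O.X]: (0,1)[XOX/XOO/O.X]+0* (2,1)[X.X/XOO/OOX]-1
p4 X@[XOX/XOO/O.X]: (2,1)[XOX/XOO/OXX]+0*
p5 O@[XOX/XOO/OXX] terminal +0; root [..X/XO./O.X] d5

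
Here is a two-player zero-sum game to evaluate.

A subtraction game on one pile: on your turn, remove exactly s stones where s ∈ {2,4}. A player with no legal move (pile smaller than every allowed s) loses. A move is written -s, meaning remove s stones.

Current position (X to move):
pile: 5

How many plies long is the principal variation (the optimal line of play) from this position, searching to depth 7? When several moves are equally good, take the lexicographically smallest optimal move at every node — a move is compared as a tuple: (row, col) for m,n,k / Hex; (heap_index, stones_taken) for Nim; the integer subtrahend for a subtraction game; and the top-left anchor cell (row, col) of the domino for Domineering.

ply 1, X at 5 | -2=-1→3; -4=+1→1*
ply 2: 1 is terminal -1 (O); from 5 depth 7

PV length from [5]: 1 ply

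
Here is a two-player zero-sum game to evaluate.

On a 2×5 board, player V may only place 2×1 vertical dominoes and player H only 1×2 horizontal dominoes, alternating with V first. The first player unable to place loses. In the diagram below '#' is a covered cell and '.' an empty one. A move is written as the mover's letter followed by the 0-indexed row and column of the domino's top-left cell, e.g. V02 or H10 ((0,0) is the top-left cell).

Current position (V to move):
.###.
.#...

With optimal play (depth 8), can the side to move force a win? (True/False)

V winning at [.###./.#...]: True

p1 V@[.###./.#...]: V00[####./##...]-1 V04[.####/.#..#]+1*
p2 H@[.####/.#..#]: H12[.####/.####]-1*
p3 V@[.####/.####]: V00[#####/#####]+1*
p4 H@[#####/#####] terminal -1; root [.###./.#...] d8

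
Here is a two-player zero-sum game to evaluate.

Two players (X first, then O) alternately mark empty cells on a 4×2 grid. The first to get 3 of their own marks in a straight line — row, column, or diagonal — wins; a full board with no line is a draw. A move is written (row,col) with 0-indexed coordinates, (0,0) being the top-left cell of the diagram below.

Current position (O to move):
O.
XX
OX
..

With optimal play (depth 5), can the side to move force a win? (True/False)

p1 O@[O./XX/OX/..]: (0,1)[OO/XX/OX/..]-1* (3,0)[O./XX/OX/O.]-1 (3,1)[O./XX/OX/.O]-1
p2 X@[OO/XX/OX/..]: (3,0)[OO/XX/OX/X.]+0 (3,1)[OO/XX/OX/.X]+1*
p3 O@[OO/XX/OX/.X] terminal -1; root [O./XX/OX/..] d5

O winning at [O./XX/OX/..]: False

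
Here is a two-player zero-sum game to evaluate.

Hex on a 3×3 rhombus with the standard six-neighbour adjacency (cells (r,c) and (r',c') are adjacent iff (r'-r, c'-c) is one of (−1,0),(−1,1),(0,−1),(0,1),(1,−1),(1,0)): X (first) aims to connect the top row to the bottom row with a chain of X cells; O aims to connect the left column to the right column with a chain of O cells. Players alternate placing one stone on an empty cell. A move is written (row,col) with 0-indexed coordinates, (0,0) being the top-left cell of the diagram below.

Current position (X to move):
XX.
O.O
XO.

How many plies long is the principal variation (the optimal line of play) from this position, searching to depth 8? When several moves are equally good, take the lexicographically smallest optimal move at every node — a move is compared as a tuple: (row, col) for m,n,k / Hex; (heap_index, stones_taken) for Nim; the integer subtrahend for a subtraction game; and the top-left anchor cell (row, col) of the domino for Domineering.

[XX./O.O/XO.] X move#1: (0,2):-1/XXX/O.O/XO., (1,1):+1/XX./OXO/XO.*, (2,2):-1/XX./O.O/XOX
[XX./OXO/XO.] end (terminal -1, O#2); searched XX./O.O/XO. to 8

PV length from [XX./O.O/XO.]: 1 ply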